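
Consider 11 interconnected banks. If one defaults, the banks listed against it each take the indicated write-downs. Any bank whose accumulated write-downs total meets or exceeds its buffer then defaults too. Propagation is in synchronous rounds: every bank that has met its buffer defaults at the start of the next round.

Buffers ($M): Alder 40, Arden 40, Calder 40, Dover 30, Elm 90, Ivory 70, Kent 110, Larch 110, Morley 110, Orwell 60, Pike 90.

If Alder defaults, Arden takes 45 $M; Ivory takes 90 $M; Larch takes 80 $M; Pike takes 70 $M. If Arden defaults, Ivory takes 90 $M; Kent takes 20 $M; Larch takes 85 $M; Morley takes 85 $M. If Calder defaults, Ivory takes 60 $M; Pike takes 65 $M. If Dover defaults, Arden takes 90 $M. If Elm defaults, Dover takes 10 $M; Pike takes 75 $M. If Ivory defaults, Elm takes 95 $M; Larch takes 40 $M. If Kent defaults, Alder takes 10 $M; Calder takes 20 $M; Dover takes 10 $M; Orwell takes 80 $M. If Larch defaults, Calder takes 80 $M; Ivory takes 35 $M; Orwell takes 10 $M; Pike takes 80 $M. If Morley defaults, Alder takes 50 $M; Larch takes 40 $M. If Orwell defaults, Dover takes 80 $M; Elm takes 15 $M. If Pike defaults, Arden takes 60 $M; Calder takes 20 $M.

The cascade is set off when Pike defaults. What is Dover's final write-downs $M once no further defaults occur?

10

Round 1 — Pike defaults (initial).
  Arden: +60 → 60 ≥ 40
  Calder: +20 → 20 < 40
Round 2 — Arden defaults.
  Ivory: +90 → 90 ≥ 70
  Kent: +20 → 20 < 110
  Larch: +85 → 85 < 110
  Morley: +85 → 85 < 110
Round 3 — Ivory defaults.
  Elm: +95 → 95 ≥ 90
  Larch: +40 → 125 ≥ 110
Round 4 — Elm, Larch default.
  Calder: +80 → 100 ≥ 40
  Dover: +10 → 10 < 30
  Orwell: +10 → 10 < 60
Round 5 — Calder defaults.
No further defaults.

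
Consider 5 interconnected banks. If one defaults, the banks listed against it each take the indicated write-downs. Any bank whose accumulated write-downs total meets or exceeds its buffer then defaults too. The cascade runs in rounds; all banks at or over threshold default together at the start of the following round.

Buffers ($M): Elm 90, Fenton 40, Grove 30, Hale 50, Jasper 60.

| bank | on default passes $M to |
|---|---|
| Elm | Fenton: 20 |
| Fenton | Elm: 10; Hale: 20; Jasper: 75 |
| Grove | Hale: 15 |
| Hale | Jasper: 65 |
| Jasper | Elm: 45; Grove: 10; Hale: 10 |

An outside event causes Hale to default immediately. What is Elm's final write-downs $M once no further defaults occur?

Round 1 — Hale defaults (initial).
  Jasper: +65 → 65 ≥ 60
Round 2 — Jasper defaults.
  Elm: +45 → 45 < 90
  Grove: +10 → 10 < 30
No further defaults.

45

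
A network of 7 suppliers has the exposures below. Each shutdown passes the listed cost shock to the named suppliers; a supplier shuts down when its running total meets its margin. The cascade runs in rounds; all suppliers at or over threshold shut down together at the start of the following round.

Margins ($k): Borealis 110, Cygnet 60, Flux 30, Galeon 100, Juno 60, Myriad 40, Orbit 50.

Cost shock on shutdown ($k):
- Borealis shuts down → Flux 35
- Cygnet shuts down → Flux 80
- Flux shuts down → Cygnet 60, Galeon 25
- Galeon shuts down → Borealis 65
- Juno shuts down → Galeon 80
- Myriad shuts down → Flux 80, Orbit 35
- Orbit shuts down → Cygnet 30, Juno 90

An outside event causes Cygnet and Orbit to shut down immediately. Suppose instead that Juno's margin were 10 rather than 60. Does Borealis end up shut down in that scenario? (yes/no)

no

With Juno's margin at 10:
Round 1 — Cygnet, Orbit shut down (initial).
  Flux: +80 → 80 ≥ 30
  Juno: +90 → 90 ≥ 10
Round 2 — Flux, Juno shut down.
  Galeon: +25+80 → 105 ≥ 100
Round 3 — Galeon shuts down.
  Borealis: +65 → 65 < 110
No further shutdowns.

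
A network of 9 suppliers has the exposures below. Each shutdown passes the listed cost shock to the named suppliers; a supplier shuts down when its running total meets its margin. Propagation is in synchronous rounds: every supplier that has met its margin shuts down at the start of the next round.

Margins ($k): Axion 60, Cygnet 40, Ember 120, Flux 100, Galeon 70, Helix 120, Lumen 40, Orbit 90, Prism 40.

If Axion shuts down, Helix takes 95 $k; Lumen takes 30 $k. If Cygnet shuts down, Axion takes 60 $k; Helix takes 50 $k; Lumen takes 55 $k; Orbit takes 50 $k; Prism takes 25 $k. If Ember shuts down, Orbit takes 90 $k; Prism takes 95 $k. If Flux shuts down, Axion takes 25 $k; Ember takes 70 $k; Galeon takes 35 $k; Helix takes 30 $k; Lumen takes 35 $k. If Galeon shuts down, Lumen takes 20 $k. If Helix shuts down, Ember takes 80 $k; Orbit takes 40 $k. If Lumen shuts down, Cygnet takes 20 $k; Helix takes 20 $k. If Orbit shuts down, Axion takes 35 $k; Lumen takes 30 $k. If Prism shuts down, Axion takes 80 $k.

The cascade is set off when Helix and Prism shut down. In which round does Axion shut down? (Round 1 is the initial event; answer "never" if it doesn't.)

Round 1 — Helix, Prism shut down (initial).
  Axion: +80 → 80 ≥ 60
  Ember: +80 → 80 < 120
  Orbit: +40 → 40 < 90
Round 2 — Axion shuts down.
  Lumen: +30 → 30 < 40
No further shutdowns.

2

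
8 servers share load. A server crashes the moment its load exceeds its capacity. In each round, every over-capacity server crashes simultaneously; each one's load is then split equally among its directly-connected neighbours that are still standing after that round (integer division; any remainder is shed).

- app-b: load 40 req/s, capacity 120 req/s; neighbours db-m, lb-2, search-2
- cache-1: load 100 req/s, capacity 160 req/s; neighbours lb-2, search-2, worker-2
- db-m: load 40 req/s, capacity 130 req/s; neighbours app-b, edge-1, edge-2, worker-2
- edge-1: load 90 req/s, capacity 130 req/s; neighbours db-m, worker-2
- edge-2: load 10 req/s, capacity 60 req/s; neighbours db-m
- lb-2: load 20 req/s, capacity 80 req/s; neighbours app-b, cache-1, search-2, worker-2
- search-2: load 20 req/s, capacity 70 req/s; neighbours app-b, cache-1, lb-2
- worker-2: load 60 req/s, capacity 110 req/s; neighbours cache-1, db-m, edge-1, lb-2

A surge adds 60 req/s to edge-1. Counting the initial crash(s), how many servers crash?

Round 1 — edge-1 at 150 > 130. edge-1 crashes.
  edge-1 sheds 150 req/s to db-m, worker-2: 75 each.
    db-m: 40+75 = 115 ≤ 130
    worker-2: 60+75 = 135 > 110
Round 2 — worker-2 crashes.
  worker-2 sheds 135 req/s to cache-1, db-m, lb-2: 45 each.
    cache-1: 100+45 = 145 ≤ 160
    db-m: 115+45 = 160 > 130
    lb-2: 20+45 = 65 ≤ 80
Round 3 — db-m crashes.
  db-m sheds 160 req/s to app-b, edge-2: 80 each.
    app-b: 40+80 = 120 ≤ 120
    edge-2: 10+80 = 90 > 60
Round 4 — edge-2 crashes.
  edge-2 sheds 90 req/s: no online neighbours, lost.
No further crashes.

4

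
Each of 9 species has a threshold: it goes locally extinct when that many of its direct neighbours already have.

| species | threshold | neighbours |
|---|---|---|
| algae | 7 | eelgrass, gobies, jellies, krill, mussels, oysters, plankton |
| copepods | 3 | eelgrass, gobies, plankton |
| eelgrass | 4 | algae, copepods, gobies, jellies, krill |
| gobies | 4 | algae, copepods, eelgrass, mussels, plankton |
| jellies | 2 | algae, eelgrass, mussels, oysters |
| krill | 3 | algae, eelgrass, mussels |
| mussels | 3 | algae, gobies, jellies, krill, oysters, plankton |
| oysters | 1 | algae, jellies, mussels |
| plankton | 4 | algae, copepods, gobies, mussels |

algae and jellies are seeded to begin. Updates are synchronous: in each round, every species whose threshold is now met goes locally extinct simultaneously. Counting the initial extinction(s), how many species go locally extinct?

4

Round 1 — algae, jellies go locally extinct (initial).
Round 2 — checking thresholds:
  eelgrass: 2 of 5 neighbours < 4, not yet.
  gobies: 1 of 5 neighbours < 4, not yet.
  krill: 1 of 3 neighbours < 3, not yet.
  mussels: 2 of 6 neighbours < 3, not yet.
  oysters: 2 of 3 neighbours ≥ 1, goes locally extinct.
  plankton: 1 of 4 neighbours < 4, not yet.
Round 3 — checking thresholds:
  eelgrass: 2 of 5 neighbours < 4, not yet.
  gobies: 1 of 5 neighbours < 4, not yet.
  krill: 1 of 3 neighbours < 3, not yet.
  mussels: 3 of 6 neighbours ≥ 3, goes locally extinct.
  plankton: 1 of 4 neighbours < 4, not yet.
Round 4 — no new extinctions; cascade stops.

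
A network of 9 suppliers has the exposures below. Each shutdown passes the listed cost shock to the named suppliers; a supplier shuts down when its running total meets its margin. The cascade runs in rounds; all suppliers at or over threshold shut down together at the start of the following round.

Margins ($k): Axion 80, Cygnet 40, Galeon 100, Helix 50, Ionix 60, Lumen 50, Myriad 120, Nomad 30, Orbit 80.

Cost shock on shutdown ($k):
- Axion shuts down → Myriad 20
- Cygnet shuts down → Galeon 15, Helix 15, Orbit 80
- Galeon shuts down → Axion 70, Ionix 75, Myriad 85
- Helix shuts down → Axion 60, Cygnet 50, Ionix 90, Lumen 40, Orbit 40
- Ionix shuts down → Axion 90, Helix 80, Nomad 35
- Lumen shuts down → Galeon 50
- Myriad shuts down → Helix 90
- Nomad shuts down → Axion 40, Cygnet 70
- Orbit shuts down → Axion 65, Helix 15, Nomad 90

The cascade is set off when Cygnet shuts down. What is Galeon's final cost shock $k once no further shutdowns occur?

15

Round 1 — Cygnet shuts down (initial).
  Galeon: +15 → 15 < 100
  Helix: +15 → 15 < 50
  Orbit: +80 → 80 ≥ 80
Round 2 — Orbit shuts down.
  Axion: +65 → 65 < 80
  Helix: +15 → 30 < 50
  Nomad: +90 → 90 ≥ 30
Round 3 — Nomad shuts down.
  Axion: +40 → 105 ≥ 80
Round 4 — Axion shuts down.
  Myriad: +20 → 20 < 120
No further shutdowns.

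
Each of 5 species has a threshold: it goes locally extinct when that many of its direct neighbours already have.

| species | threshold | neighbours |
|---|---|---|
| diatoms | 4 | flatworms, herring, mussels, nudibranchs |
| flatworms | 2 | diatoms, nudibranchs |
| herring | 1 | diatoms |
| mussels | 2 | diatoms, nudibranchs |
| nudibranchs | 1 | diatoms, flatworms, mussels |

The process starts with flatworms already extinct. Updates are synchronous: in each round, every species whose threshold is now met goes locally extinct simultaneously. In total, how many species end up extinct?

Round 1 — flatworms goes locally extinct (initial).
Round 2 — checking thresholds:
  diatoms: 1 of 4 neighbours < 4, holds.
  nudibranchs: 1 of 3 neighbours ≥ 1, goes locally extinct.
Round 3 — no new extinctions; cascade stops.

2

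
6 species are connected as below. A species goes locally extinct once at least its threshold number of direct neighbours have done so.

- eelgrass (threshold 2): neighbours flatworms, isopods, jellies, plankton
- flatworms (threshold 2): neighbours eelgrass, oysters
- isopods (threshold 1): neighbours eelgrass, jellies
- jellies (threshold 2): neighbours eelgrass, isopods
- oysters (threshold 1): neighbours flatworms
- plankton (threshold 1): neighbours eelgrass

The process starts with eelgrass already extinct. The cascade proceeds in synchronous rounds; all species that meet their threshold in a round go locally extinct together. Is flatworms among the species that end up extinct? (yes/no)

Round 1 — eelgrass goes locally extinct (initial).
Round 2 — checking thresholds:
  flatworms: 1 of 2 neighbours < 2, holds.
  isopods: 1 of 2 neighbours ≥ 1, goes locally extinct.
  jellies: 1 of 2 neighbours < 2, holds.
  plankton: 1 of 1 neighbours ≥ 1, goes locally extinct.
Round 3 — checking thresholds:
  flatworms: 1 of 2 neighbours < 2, holds.
  jellies: 2 of 2 neighbours ≥ 2, goes locally extinct.
Round 4 — no new extinctions; cascade stops.

no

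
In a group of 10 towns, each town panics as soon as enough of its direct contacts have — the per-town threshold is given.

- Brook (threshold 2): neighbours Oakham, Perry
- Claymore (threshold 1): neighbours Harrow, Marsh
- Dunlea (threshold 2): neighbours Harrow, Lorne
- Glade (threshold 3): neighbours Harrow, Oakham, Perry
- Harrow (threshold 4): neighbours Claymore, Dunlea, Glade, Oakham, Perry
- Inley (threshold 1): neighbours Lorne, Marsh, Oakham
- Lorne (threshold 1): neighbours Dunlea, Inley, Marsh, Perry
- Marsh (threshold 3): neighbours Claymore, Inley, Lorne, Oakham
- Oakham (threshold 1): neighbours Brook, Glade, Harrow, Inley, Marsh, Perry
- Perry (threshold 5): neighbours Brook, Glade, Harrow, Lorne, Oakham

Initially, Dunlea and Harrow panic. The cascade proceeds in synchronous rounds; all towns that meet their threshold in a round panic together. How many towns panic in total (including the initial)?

Round 1 — Dunlea, Harrow panic (initial).
Round 2 — checking thresholds:
  Claymore: 1 of 2 neighbours ≥ 1, panics.
  Glade: 1 of 3 neighbours < 3, not yet.
  Lorne: 1 of 4 neighbours ≥ 1, panics.
  Oakham: 1 of 6 neighbours ≥ 1, panics.
  Perry: 1 of 5 neighbours < 5, not yet.
Round 3 — checking thresholds:
  Brook: 1 of 2 neighbours < 2, not yet.
  Glade: 2 of 3 neighbours < 3, not yet.
  Inley: 2 of 3 neighbours ≥ 1, panics.
  Marsh: 3 of 4 neighbours ≥ 3, panics.
  Perry: 3 of 5 neighbours < 5, not yet.
Round 4 — no new panics; cascade stops.

7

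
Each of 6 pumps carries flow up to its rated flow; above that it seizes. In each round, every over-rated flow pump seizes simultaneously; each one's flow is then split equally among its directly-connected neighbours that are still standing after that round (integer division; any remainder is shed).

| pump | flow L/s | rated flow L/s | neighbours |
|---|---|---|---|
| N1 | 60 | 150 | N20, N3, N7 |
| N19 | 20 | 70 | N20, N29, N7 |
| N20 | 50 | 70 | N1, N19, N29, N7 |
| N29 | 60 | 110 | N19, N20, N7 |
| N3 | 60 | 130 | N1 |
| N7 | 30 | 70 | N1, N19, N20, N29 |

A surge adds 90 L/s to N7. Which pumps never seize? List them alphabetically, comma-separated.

Round 1 — N7 at 120 > 70. N7 seizes.
  N7 sheds 120 L/s to N1, N19, N20, N29: 30 each.
    N1: 60+30 = 90 ≤ 150
    N19: 20+30 = 50 ≤ 70
    N20: 50+30 = 80 > 70
    N29: 60+30 = 90 ≤ 110
Round 2 — N20 seizes.
  N20 sheds 80 L/s to N1, N19, N29: 26 each (2 lost).
    N1: 90+26 = 116 ≤ 150
    N19: 50+26 = 76 > 70
    N29: 90+26 = 116 > 110
Round 3 — N19, N29 seize.
  N19 sheds 76 L/s: no online neighbours, lost.
  N29 sheds 116 L/s: no online neighbours, lost.
No further seizures.

N1, N3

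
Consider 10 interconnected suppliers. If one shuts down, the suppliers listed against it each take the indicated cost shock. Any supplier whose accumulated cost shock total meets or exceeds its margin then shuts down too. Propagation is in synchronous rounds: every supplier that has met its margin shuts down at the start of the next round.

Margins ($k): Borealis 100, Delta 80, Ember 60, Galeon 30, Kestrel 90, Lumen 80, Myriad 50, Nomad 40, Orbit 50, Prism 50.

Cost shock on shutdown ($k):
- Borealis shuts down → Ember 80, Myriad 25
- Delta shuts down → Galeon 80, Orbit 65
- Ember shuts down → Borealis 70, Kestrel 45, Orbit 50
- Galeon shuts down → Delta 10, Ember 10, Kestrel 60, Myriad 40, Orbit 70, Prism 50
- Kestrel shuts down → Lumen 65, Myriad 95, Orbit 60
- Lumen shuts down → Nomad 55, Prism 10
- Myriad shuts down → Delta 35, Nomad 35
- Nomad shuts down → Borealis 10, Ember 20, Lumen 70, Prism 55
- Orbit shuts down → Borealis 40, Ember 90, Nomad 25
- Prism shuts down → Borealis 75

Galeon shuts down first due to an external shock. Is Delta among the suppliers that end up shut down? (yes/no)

no

Round 1 — Galeon shuts down (initial).
  Delta: +10 → 10 < 80
  Ember: +10 → 10 < 60
  Kestrel: +60 → 60 < 90
  Myriad: +40 → 40 < 50
  Orbit: +70 → 70 ≥ 50
  Prism: +50 → 50 ≥ 50
Round 2 — Orbit, Prism shut down.
  Borealis: +40+75 → 115 ≥ 100
  Ember: +90 → 100 ≥ 60
  Nomad: +25 → 25 < 40
Round 3 — Borealis, Ember shut down.
  Kestrel: +45 → 105 ≥ 90
  Myriad: +25 → 65 ≥ 50
Round 4 — Kestrel, Myriad shut down.
  Delta: +35 → 45 < 80
  Lumen: +65 → 65 < 80
  Nomad: +35 → 60 ≥ 40
Round 5 — Nomad shuts down.
  Lumen: +70 → 135 ≥ 80
Round 6 — Lumen shuts down.
No further shutdowns.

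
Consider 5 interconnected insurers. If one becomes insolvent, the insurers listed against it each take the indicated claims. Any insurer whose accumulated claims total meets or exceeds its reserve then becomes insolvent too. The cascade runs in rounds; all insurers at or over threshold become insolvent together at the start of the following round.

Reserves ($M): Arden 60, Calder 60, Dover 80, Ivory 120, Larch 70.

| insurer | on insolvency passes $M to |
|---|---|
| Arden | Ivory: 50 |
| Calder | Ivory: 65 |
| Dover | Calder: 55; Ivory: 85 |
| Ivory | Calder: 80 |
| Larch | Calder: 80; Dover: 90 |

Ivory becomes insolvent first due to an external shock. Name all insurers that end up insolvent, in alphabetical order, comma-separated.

Round 1 — Ivory becomes insolvent (initial).
  Calder: +80 → 80 ≥ 60
Round 2 — Calder becomes insolvent.
No further insolvencies.

Calder, Ivory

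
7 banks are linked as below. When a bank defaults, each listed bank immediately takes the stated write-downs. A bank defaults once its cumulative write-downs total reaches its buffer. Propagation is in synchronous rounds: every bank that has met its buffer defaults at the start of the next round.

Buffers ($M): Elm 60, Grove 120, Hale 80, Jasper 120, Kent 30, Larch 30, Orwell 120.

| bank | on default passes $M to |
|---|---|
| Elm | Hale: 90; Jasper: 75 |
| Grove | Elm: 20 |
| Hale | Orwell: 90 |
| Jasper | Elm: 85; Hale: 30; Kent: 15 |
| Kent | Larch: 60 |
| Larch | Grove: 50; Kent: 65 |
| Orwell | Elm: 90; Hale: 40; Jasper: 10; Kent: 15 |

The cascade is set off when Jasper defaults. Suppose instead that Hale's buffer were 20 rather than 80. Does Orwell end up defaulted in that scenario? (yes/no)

With Hale's buffer at 20:
Round 1 — Jasper defaults (initial).
  Elm: +85 → 85 ≥ 60
  Hale: +30 → 30 ≥ 20
  Kent: +15 → 15 < 30
Round 2 — Elm, Hale default.
  Orwell: +90 → 90 < 120
No further defaults.

no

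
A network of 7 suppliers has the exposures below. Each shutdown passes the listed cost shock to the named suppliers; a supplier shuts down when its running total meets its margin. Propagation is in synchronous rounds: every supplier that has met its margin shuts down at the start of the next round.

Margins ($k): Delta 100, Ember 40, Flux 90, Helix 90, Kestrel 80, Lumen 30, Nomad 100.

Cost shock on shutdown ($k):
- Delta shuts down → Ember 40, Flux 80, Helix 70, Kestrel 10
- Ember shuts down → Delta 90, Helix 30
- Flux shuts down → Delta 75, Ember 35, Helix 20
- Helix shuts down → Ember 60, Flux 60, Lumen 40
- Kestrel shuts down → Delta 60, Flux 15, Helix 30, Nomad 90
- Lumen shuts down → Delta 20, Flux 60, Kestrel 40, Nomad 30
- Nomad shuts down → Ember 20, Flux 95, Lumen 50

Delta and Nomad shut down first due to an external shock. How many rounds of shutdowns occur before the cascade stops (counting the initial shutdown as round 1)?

Round 1 — Delta, Nomad shut down (initial).
  Ember: +40+20 → 60 ≥ 40
  Flux: +80+95 → 175 ≥ 90
  Helix: +70 → 70 < 90
  Kestrel: +10 → 10 < 80
  Lumen: +50 → 50 ≥ 30
Round 2 — Ember, Flux, Lumen shut down.
  Helix: +30+20 → 120 ≥ 90
  Kestrel: +40 → 50 < 80
Round 3 — Helix shuts down.
No further shutdowns.

3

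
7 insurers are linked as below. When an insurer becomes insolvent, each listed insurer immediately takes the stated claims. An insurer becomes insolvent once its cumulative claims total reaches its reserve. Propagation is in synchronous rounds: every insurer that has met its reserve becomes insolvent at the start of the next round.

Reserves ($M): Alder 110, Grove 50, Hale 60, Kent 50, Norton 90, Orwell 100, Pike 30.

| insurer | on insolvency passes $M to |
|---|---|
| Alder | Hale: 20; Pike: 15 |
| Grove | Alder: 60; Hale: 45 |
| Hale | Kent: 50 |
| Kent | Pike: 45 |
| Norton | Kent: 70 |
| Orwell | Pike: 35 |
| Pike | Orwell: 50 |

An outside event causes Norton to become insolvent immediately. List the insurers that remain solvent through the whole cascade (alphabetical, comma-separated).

Alder, Grove, Hale, Orwell

Round 1 — Norton becomes insolvent (initial).
  Kent: +70 → 70 ≥ 50
Round 2 — Kent becomes insolvent.
  Pike: +45 → 45 ≥ 30
Round 3 — Pike becomes insolvent.
  Orwell: +50 → 50 < 100
No further insolvencies.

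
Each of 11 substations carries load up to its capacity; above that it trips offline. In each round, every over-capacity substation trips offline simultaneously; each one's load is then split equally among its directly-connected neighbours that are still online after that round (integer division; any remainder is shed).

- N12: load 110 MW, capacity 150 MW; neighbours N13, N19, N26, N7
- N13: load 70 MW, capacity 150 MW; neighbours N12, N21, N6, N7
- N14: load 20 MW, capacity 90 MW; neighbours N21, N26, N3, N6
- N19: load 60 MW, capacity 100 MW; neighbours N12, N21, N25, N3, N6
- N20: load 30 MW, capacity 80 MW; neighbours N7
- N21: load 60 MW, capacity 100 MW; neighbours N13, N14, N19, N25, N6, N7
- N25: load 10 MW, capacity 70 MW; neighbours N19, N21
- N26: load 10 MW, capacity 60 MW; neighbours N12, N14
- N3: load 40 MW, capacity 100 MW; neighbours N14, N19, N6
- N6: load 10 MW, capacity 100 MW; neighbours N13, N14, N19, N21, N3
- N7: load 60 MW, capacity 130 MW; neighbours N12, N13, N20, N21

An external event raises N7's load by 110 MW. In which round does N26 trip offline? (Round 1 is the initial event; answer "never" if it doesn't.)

6

Round 1 — N7 at 170 > 130. N7 trips offline.
  N7 sheds 170 MW to N12, N13, N20, N21: 42 each (2 lost).
    N12: 110+42 = 152 > 150
    N13: 70+42 = 112 ≤ 150
    N20: 30+42 = 72 ≤ 80
    N21: 60+42 = 102 > 100
Round 2 — N12, N21 trip offline.
  N12 sheds 152 MW to N13, N19, N26: 50 each (2 lost).
    N13: 112+50 = 162 > 150
    N19: 60+50 = 110 > 100
    N26: 10+50 = 60 ≤ 60
  N21 sheds 102 MW to N13, N14, N19, N25, N6: 20 each (2 lost).
    N13: 162+20 = 182 > 150
    N14: 20+20 = 40 ≤ 90
    N19: 110+20 = 130 > 100
    N25: 10+20 = 30 ≤ 70
    N6: 10+20 = 30 ≤ 100
Round 3 — N13, N19 trip offline.
  N13 sheds 182 MW to N6: 182 each.
    N6: 30+182 = 212 > 100
  N19 sheds 130 MW to N25, N3, N6: 43 each (1 lost).
    N25: 30+43 = 73 > 70
    N3: 40+43 = 83 ≤ 100
    N6: 212+43 = 255 > 100
Round 4 — N25, N6 trip offline.
  N25 sheds 73 MW: no online neighbours, lost.
  N6 sheds 255 MW to N14, N3: 127 each (1 lost).
    N14: 40+127 = 167 > 90
    N3: 83+127 = 210 > 100
Round 5 — N14, N3 trip offline.
  N14 sheds 167 MW to N26: 167 each.
    N26: 60+167 = 227 > 60
  N3 sheds 210 MW: no online neighbours, lost.
Round 6 — N26 trips offline.
  N26 sheds 227 MW: no online neighbours, lost.
No further trips.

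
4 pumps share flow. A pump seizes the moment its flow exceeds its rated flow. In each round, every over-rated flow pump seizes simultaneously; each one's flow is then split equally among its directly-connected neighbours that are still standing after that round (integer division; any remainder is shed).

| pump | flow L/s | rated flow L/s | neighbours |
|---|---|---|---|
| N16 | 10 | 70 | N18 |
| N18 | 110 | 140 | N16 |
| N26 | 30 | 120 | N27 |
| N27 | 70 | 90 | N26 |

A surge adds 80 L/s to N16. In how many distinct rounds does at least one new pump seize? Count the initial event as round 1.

2

Round 1 — N16 at 90 > 70. N16 seizes.
  N16 sheds 90 L/s to N18: 90 each.
    N18: 110+90 = 200 > 140
Round 2 — N18 seizes.
  N18 sheds 200 L/s: no online neighbours, lost.
No further seizures.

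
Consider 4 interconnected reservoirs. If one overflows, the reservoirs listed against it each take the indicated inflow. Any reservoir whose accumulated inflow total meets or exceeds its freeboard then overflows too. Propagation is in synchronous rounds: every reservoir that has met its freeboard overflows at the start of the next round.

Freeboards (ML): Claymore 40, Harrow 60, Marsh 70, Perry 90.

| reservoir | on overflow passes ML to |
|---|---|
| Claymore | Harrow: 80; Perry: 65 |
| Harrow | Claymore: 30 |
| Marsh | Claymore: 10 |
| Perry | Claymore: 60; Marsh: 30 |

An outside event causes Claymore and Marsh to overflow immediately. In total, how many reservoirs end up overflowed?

3

Round 1 — Claymore, Marsh overflow (initial).
  Harrow: +80 → 80 ≥ 60
  Perry: +65 → 65 < 90
Round 2 — Harrow overflows.
No further overflows.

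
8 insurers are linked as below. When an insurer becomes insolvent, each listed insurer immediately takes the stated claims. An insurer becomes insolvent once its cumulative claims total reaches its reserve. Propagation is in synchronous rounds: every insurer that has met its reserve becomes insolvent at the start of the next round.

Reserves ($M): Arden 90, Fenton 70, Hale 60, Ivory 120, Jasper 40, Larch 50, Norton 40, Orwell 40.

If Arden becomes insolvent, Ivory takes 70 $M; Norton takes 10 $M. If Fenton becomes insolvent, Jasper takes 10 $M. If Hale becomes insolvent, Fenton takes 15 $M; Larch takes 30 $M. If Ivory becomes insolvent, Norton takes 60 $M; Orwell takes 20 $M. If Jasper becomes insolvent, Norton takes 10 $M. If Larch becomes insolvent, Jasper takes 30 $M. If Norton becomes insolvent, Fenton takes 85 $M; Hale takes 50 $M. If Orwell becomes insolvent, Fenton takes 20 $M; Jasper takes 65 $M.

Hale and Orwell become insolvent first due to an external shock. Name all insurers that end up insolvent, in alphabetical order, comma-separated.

Round 1 — Hale, Orwell become insolvent (initial).
  Fenton: +15+20 → 35 < 70
  Jasper: +65 → 65 ≥ 40
  Larch: +30 → 30 < 50
Round 2 — Jasper becomes insolvent.
  Norton: +10 → 10 < 40
No further insolvencies.

Hale, Jasper, Orwell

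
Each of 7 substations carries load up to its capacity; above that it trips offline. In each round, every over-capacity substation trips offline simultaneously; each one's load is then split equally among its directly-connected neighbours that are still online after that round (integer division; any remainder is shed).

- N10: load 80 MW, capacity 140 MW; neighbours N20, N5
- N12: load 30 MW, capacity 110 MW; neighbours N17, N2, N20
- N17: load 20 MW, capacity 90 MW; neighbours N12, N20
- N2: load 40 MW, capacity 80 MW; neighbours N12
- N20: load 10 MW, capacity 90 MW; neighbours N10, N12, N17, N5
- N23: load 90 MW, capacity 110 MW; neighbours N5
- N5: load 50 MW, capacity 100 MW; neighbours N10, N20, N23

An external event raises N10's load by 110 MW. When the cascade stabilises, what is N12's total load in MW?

82

Round 1 — N10 at 190 > 140. N10 trips offline.
  N10 sheds 190 MW to N20, N5: 95 each.
    N20: 10+95 = 105 > 90
    N5: 50+95 = 145 > 100
Round 2 — N20, N5 trip offline.
  N20 sheds 105 MW to N12, N17: 52 each (1 lost).
    N12: 30+52 = 82 ≤ 110
    N17: 20+52 = 72 ≤ 90
  N5 sheds 145 MW to N23: 145 each.
    N23: 90+145 = 235 > 110
Round 3 — N23 trips offline.
  N23 sheds 235 MW: no online neighbours, lost.
No further trips.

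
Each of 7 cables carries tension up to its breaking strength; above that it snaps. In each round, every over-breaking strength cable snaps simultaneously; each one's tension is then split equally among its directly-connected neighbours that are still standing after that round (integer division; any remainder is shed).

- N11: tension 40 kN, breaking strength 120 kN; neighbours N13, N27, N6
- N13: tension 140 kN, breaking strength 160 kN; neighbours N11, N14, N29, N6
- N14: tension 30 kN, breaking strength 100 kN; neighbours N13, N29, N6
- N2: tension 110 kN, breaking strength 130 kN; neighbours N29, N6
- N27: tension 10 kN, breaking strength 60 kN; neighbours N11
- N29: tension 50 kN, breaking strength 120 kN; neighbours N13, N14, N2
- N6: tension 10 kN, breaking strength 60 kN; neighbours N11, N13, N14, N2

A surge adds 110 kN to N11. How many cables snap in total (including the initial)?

6

Round 1 — N11 at 150 > 120. N11 snaps.
  N11 sheds 150 kN to N13, N27, N6: 50 each.
    N13: 140+50 = 190 > 160
    N27: 10+50 = 60 ≤ 60
    N6: 10+50 = 60 ≤ 60
Round 2 — N13 snaps.
  N13 sheds 190 kN to N14, N29, N6: 63 each (1 lost).
    N14: 30+63 = 93 ≤ 100
    N29: 50+63 = 113 ≤ 120
    N6: 60+63 = 123 > 60
Round 3 — N6 snaps.
  N6 sheds 123 kN to N14, N2: 61 each (1 lost).
    N14: 93+61 = 154 > 100
    N2: 110+61 = 171 > 130
Round 4 — N14, N2 snap.
  N14 sheds 154 kN to N29: 154 each.
    N29: 113+154 = 267 > 120
  N2 sheds 171 kN to N29: 171 each.
    N29: 267+171 = 438 > 120
Round 5 — N29 snaps.
  N29 sheds 438 kN: no online neighbours, lost.
No further breaks.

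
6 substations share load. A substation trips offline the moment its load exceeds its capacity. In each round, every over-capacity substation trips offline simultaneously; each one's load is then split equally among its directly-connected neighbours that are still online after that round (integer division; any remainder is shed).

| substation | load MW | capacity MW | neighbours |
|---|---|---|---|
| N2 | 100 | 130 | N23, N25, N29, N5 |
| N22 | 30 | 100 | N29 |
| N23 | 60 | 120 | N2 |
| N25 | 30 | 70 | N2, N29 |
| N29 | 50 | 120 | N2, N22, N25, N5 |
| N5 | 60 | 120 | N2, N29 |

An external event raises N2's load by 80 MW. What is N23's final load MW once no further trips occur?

105

Round 1 — N2 at 180 > 130. N2 trips offline.
  N2 sheds 180 MW to N23, N25, N29, N5: 45 each.
    N23: 60+45 = 105 ≤ 120
    N25: 30+45 = 75 > 70
    N29: 50+45 = 95 ≤ 120
    N5: 60+45 = 105 ≤ 120
Round 2 — N25 trips offline.
  N25 sheds 75 MW to N29: 75 each.
    N29: 95+75 = 170 > 120
Round 3 — N29 trips offline.
  N29 sheds 170 MW to N22, N5: 85 each.
    N22: 30+85 = 115 > 100
    N5: 105+85 = 190 > 120
Round 4 — N22, N5 trip offline.
  N22 sheds 115 MW: no online neighbours, lost.
  N5 sheds 190 MW: no online neighbours, lost.
No further trips.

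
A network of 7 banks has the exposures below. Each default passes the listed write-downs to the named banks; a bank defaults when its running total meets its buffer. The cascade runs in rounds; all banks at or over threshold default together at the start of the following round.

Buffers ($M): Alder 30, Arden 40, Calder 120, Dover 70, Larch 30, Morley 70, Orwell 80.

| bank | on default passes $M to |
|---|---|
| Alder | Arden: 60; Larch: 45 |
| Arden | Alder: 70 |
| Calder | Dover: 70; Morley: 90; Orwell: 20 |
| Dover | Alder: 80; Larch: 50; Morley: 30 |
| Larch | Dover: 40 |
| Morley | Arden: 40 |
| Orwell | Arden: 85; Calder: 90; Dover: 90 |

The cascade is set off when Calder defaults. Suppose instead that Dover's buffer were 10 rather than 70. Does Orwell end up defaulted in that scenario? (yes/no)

With Dover's buffer at 10:
Round 1 — Calder defaults (initial).
  Dover: +70 → 70 ≥ 10
  Morley: +90 → 90 ≥ 70
  Orwell: +20 → 20 < 80
Round 2 — Dover, Morley default.
  Alder: +80 → 80 ≥ 30
  Arden: +40 → 40 ≥ 40
  Larch: +50 → 50 ≥ 30
Round 3 — Alder, Arden, Larch default.
No further defaults.

no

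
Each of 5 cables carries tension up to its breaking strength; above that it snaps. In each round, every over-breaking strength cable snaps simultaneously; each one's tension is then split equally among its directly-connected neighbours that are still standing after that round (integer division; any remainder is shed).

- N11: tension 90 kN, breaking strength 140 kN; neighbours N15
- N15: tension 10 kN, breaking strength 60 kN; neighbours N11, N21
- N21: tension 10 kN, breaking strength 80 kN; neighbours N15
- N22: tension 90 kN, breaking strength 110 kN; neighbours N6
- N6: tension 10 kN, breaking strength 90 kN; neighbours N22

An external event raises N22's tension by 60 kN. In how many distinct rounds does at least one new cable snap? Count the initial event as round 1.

Round 1 — N22 at 150 > 110. N22 snaps.
  N22 sheds 150 kN to N6: 150 each.
    N6: 10+150 = 160 > 90
Round 2 — N6 snaps.
  N6 sheds 160 kN: no online neighbours, lost.
No further breaks.

2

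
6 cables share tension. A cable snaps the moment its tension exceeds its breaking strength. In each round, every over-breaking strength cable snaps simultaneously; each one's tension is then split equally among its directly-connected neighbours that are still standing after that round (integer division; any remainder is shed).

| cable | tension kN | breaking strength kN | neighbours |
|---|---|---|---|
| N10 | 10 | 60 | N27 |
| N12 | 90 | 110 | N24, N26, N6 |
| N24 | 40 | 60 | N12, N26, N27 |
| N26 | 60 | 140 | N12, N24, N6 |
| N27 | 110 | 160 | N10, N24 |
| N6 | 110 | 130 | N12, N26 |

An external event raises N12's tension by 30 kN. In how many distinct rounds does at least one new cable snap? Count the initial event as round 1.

Round 1 — N12 at 120 > 110. N12 snaps.
  N12 sheds 120 kN to N24, N26, N6: 40 each.
    N24: 40+40 = 80 > 60
    N26: 60+40 = 100 ≤ 140
    N6: 110+40 = 150 > 130
Round 2 — N24, N6 snap.
  N24 sheds 80 kN to N26, N27: 40 each.
    N26: 100+40 = 140 ≤ 140
    N27: 110+40 = 150 ≤ 160
  N6 sheds 150 kN to N26: 150 each.
    N26: 140+150 = 290 > 140
Round 3 — N26 snaps.
  N26 sheds 290 kN: no online neighbours, lost.
No further breaks.

3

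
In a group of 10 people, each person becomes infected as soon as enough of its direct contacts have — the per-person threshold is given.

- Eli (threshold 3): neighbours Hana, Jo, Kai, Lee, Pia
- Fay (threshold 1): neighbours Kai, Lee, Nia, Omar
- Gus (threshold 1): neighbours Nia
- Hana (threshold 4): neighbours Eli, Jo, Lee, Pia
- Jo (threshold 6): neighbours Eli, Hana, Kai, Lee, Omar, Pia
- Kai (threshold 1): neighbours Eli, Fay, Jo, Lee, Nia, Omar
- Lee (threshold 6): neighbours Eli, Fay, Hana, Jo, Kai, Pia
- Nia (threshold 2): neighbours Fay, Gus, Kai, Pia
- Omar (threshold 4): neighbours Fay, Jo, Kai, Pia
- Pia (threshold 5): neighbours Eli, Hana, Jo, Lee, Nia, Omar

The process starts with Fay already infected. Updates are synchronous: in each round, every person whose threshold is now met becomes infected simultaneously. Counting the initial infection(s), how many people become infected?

4

Round 1 — Fay becomes infected (initial).
Round 2 — checking thresholds:
  Kai: 1 of 6 neighbours ≥ 1, becomes infected.
  Lee: 1 of 6 neighbours < 6, not yet.
  Nia: 1 of 4 neighbours < 2, not yet.
  Omar: 1 of 4 neighbours < 4, not yet.
Round 3 — checking thresholds:
  Eli: 1 of 5 neighbours < 3, not yet.
  Jo: 1 of 6 neighbours < 6, not yet.
  Lee: 2 of 6 neighbours < 6, not yet.
  Nia: 2 of 4 neighbours ≥ 2, becomes infected.
  Omar: 2 of 4 neighbours < 4, not yet.
Round 4 — checking thresholds:
  Eli: 1 of 5 neighbours < 3, not yet.
  Gus: 1 of 1 neighbours ≥ 1, becomes infected.
  Jo: 1 of 6 neighbours < 6, not yet.
  Lee: 2 of 6 neighbours < 6, not yet.
  Omar: 2 of 4 neighbours < 4, not yet.
  Pia: 1 of 6 neighbours < 5, not yet.
Round 5 — no new infections; cascade stops.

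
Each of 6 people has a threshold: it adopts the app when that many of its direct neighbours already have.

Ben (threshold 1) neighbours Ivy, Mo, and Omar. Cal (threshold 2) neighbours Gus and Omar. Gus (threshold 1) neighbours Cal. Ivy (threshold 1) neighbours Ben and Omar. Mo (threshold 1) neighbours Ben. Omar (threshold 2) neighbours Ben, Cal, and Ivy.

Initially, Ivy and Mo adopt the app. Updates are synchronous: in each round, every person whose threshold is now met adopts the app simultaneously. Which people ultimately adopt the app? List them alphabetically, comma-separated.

Ben, Ivy, Mo, Omar

Round 1 — Ivy, Mo adopt the app (initial).
Round 2 — checking thresholds:
  Ben: 2 of 3 neighbours ≥ 1, adopts the app.
  Omar: 1 of 3 neighbours < 2, holds.
Round 3 — checking thresholds:
  Omar: 2 of 3 neighbours ≥ 2, adopts the app.
Round 4 — no new adoptions; cascade stops.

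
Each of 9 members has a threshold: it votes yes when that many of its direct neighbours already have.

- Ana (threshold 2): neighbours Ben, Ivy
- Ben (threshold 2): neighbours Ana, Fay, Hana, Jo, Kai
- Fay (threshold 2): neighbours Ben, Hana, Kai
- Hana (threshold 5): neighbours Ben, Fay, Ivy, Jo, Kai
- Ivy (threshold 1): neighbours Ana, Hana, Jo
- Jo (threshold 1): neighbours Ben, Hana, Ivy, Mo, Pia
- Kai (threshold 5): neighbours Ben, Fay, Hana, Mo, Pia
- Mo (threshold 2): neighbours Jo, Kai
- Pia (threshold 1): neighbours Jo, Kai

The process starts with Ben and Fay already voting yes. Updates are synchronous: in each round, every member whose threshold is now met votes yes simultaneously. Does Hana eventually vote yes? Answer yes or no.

no

Round 1 — Ben, Fay vote yes (initial).
Round 2 — checking thresholds:
  Ana: 1 of 2 neighbours < 2, not yet.
  Hana: 2 of 5 neighbours < 5, not yet.
  Jo: 1 of 5 neighbours ≥ 1, votes yes.
  Kai: 2 of 5 neighbours < 5, not yet.
Round 3 — checking thresholds:
  Ana: 1 of 2 neighbours < 2, not yet.
  Hana: 3 of 5 neighbours < 5, not yet.
  Ivy: 1 of 3 neighbours ≥ 1, votes yes.
  Kai: 2 of 5 neighbours < 5, not yet.
  Mo: 1 of 2 neighbours < 2, not yet.
  Pia: 1 of 2 neighbours ≥ 1, votes yes.
Round 4 — checking thresholds:
  Ana: 2 of 2 neighbours ≥ 2, votes yes.
  Hana: 4 of 5 neighbours < 5, not yet.
  Kai: 3 of 5 neighbours < 5, not yet.
  Mo: 1 of 2 neighbours < 2, not yet.
Round 5 — no new yes votes; cascade stops.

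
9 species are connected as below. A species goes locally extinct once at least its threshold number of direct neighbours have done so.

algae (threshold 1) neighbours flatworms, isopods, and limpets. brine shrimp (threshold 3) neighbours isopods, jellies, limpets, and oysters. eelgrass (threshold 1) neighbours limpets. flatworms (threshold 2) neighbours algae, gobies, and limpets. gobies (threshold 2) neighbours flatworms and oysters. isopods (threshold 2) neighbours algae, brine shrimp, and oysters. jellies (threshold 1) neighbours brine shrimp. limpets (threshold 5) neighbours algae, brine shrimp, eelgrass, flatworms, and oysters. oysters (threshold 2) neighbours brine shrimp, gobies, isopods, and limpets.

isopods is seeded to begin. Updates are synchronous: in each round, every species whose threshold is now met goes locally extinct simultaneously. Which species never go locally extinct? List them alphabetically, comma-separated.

Round 1 — isopods goes locally extinct (initial).
Round 2 — checking thresholds:
  algae: 1 of 3 neighbours ≥ 1, goes locally extinct.
  brine shrimp: 1 of 4 neighbours < 3, holds.
  oysters: 1 of 4 neighbours < 2, holds.
Round 3 — no new extinctions; cascade stops.

brine shrimp, eelgrass, flatworms, gobies, jellies, limpets, oysters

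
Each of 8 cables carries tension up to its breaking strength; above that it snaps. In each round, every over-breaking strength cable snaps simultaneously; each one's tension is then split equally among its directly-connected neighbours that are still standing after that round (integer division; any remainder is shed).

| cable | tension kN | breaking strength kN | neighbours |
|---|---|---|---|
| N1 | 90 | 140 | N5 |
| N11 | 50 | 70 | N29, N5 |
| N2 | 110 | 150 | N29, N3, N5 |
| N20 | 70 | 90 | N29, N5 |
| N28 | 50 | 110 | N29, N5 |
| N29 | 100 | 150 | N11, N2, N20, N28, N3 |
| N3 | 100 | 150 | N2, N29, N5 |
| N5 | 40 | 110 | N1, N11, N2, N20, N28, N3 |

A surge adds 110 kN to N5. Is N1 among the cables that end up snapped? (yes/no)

Round 1 — N5 at 150 > 110. N5 snaps.
  N5 sheds 150 kN to N1, N11, N2, N20, N28, N3: 25 each.
    N1: 90+25 = 115 ≤ 140
    N11: 50+25 = 75 > 70
    N2: 110+25 = 135 ≤ 150
    N20: 70+25 = 95 > 90
    N28: 50+25 = 75 ≤ 110
    N3: 100+25 = 125 ≤ 150
Round 2 — N11, N20 snap.
  N11 sheds 75 kN to N29: 75 each.
    N29: 100+75 = 175 > 150
  N20 sheds 95 kN to N29: 95 each.
    N29: 175+95 = 270 > 150
Round 3 — N29 snaps.
  N29 sheds 270 kN to N2, N28, N3: 90 each.
    N2: 135+90 = 225 > 150
    N28: 75+90 = 165 > 110
    N3: 125+90 = 215 > 150
Round 4 — N2, N28, N3 snap.
  N2 sheds 225 kN: no online neighbours, lost.
  N28 sheds 165 kN: no online neighbours, lost.
  N3 sheds 215 kN: no online neighbours, lost.
No further breaks.

no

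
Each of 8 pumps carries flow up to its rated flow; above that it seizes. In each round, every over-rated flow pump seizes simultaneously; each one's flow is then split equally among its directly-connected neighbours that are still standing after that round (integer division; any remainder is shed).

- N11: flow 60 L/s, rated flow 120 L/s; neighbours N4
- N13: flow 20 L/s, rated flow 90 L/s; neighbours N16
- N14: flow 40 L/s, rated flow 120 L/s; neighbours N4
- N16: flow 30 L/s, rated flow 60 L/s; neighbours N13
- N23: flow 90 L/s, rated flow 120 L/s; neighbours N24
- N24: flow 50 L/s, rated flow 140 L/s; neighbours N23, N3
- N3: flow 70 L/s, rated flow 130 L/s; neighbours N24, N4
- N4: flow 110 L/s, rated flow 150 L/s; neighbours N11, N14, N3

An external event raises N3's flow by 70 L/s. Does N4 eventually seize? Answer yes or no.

Round 1 — N3 at 140 > 130. N3 seizes.
  N3 sheds 140 L/s to N24, N4: 70 each.
    N24: 50+70 = 120 ≤ 140
    N4: 110+70 = 180 > 150
Round 2 — N4 seizes.
  N4 sheds 180 L/s to N11, N14: 90 each.
    N11: 60+90 = 150 > 120
    N14: 40+90 = 130 > 120
Round 3 — N11, N14 seize.
  N11 sheds 150 L/s: no online neighbours, lost.
  N14 sheds 130 L/s: no online neighbours, lost.
No further seizures.

yes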